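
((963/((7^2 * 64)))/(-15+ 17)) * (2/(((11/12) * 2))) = 2889/17248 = 0.17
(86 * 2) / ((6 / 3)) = 86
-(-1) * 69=69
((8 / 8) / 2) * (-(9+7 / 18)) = -4.69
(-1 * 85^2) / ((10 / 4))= -2890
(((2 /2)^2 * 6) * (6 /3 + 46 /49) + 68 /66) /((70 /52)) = 784628 /56595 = 13.86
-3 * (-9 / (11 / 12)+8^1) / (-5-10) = -4 / 11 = -0.36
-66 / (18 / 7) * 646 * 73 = -1210388.67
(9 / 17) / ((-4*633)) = -3 / 14348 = -0.00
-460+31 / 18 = -8249 / 18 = -458.28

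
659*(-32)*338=-7127744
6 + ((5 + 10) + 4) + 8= 33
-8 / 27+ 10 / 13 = 166 / 351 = 0.47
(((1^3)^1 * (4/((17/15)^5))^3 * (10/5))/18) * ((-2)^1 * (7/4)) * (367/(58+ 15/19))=-75996581985351562500000/3197326548536464240781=-23.77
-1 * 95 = -95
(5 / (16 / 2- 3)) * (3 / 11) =3 / 11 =0.27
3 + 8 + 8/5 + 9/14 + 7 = 1417/70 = 20.24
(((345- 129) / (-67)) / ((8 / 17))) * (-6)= 2754 / 67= 41.10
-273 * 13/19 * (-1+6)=-17745/19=-933.95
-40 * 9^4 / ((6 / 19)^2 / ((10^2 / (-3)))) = 87723000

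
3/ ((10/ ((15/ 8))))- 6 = -87/ 16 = -5.44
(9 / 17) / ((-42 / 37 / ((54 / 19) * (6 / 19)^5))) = -0.00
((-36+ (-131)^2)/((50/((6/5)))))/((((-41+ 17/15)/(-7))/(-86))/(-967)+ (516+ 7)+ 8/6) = 1794428055/2289242254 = 0.78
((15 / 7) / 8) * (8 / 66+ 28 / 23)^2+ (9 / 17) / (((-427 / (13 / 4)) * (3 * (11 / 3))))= 2674081211 / 5575695972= 0.48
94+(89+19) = 202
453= 453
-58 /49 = -1.18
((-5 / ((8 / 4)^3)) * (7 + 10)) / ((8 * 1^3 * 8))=-85 / 512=-0.17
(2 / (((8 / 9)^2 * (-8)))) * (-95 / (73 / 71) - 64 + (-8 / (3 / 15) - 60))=1516077 / 18688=81.13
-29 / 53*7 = -203 / 53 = -3.83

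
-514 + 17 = -497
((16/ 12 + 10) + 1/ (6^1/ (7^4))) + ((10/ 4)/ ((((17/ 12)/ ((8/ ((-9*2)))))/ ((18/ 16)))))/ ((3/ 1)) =13981/ 34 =411.21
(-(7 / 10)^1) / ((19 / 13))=-91 / 190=-0.48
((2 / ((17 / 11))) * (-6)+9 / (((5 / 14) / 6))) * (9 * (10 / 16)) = 13716 / 17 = 806.82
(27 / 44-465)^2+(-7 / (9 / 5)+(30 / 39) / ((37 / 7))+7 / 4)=215652.70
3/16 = 0.19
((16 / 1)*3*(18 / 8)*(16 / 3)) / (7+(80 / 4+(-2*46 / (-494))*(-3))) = 47424 / 2177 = 21.78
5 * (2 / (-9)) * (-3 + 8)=-5.56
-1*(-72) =72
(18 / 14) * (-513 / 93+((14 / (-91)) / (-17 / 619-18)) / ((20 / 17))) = -2229645213 / 314795390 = -7.08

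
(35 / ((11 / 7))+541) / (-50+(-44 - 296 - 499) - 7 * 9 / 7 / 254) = -1573784 / 2483965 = -0.63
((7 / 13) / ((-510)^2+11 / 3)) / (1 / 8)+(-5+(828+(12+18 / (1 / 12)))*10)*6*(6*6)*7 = 23127200754864 / 1449149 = 15959160.00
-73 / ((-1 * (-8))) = -73 / 8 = -9.12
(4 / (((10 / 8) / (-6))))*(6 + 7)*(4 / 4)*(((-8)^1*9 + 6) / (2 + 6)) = 10296 / 5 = 2059.20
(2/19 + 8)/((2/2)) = 154/19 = 8.11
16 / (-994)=-8 / 497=-0.02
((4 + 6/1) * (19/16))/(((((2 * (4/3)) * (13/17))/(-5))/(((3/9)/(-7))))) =8075/5824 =1.39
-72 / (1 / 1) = -72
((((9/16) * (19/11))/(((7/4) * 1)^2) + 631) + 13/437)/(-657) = -16523263/17194639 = -0.96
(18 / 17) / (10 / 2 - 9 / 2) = 36 / 17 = 2.12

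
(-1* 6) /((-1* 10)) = 3 /5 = 0.60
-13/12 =-1.08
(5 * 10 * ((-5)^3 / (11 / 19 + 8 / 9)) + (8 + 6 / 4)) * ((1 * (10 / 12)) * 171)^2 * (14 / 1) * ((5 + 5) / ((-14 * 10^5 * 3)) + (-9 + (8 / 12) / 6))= 8623060288947673 / 803200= 10735881833.85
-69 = -69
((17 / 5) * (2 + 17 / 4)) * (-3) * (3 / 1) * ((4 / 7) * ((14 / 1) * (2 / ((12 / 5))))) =-1275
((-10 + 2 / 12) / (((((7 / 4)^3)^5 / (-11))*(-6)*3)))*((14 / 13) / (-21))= 348429221888 / 4999182269969979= 0.00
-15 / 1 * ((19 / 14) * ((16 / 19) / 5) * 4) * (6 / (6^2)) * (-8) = 128 / 7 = 18.29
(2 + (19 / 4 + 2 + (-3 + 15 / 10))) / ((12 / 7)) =203 / 48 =4.23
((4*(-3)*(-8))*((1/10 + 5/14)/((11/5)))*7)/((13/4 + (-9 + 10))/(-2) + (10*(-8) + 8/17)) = -1.71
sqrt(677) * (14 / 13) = 14 * sqrt(677) / 13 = 28.02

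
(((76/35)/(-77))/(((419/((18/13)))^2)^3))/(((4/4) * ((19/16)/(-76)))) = 165435457536/70388712449721923139537655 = 0.00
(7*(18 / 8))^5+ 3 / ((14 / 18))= 6947083449 / 7168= 969180.17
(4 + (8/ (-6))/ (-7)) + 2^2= 172/ 21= 8.19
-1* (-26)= 26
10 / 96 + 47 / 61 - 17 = -47215 / 2928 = -16.13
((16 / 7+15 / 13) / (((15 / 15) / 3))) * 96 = 90144 / 91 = 990.59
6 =6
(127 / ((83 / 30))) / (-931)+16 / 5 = 3.15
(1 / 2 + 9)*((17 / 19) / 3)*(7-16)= -51 / 2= -25.50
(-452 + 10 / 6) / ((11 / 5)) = -6755 / 33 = -204.70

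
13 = 13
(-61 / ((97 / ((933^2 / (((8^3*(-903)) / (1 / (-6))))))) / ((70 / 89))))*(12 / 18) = -29499905 / 285096192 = -0.10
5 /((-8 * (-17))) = 5 /136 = 0.04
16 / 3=5.33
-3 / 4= -0.75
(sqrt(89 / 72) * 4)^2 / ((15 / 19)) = 3382 / 135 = 25.05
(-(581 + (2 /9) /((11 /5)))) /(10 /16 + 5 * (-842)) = 460232 /3333825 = 0.14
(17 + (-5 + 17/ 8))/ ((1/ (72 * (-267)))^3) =-100350543708864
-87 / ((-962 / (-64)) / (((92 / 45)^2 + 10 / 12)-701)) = 1307898608 / 324675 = 4028.33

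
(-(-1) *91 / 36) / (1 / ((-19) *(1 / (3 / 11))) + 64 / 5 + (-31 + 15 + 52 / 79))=-7512505 / 7596756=-0.99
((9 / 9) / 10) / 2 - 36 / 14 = -2.52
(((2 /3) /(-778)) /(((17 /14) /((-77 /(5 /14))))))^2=227768464 /9839648025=0.02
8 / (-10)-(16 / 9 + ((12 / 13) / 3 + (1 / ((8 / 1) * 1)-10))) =32711 / 4680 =6.99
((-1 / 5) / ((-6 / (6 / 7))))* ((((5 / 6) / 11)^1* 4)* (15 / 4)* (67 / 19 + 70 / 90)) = 1840 / 13167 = 0.14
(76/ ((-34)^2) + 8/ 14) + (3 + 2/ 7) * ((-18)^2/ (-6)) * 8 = -2870215/ 2023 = -1418.79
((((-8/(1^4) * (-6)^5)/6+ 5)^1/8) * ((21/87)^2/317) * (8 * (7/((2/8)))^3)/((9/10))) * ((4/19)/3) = 446307868160/136764261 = 3263.34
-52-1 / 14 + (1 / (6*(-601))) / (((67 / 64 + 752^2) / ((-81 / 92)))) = -364708844521317 / 7004010731606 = -52.07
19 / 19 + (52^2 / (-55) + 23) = -1384 / 55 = -25.16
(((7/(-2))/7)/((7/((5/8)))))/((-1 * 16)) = 0.00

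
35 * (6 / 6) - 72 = -37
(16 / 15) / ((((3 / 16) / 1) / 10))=512 / 9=56.89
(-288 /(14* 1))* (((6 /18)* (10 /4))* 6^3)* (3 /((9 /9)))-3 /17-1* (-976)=-1205797 /119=-10132.75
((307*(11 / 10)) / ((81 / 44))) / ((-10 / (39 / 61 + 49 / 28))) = -21656701 / 494100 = -43.83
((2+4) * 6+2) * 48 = 1824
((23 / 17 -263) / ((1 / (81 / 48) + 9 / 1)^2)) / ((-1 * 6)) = 540432 / 1140377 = 0.47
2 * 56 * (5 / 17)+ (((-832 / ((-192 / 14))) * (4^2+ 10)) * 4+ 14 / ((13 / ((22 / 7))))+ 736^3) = 398694601.66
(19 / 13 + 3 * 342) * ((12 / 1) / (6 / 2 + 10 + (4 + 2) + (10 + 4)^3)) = 53428 / 11973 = 4.46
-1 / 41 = -0.02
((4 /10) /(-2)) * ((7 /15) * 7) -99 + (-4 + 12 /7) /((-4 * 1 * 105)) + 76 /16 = -1394999 /14700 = -94.90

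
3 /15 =1 /5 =0.20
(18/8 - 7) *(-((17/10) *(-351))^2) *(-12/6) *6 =-2029490073/100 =-20294900.73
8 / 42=4 / 21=0.19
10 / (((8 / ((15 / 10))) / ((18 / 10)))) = 27 / 8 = 3.38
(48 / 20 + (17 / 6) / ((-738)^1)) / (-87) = -53051 / 1926180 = -0.03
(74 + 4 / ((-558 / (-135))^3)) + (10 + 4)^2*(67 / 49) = 20380419 / 59582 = 342.06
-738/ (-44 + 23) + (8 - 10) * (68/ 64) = 1849/ 56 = 33.02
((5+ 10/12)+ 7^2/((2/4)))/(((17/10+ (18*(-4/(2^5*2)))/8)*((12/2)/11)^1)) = 548240/4491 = 122.08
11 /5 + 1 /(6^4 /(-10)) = 7103 /3240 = 2.19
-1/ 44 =-0.02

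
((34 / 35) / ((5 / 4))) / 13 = 136 / 2275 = 0.06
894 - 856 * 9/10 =618/5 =123.60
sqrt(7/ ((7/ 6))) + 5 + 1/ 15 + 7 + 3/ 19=sqrt(6) + 3484/ 285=14.67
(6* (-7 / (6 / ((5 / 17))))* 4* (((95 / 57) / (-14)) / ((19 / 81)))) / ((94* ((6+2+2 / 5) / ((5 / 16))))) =5625 / 3400544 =0.00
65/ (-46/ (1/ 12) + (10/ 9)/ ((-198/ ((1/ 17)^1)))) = -0.12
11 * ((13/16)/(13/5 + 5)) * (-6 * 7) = -15015/304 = -49.39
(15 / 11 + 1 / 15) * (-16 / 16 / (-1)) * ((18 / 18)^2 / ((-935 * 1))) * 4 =-0.01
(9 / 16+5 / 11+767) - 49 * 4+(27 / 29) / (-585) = 189771847 / 331760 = 572.02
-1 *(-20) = 20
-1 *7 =-7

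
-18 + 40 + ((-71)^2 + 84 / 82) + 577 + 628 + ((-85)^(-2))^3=96938740001093791 / 15463130140625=6269.02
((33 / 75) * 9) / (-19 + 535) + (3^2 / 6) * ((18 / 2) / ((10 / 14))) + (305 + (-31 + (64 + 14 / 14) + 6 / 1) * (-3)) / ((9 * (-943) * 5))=689859461 / 36494100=18.90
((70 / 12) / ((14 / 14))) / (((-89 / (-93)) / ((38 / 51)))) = 20615 / 4539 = 4.54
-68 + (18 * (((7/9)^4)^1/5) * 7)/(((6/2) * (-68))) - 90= -58759627/371790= -158.05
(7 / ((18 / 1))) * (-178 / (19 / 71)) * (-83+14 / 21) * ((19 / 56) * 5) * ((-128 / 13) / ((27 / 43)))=-413009840 / 729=-566542.99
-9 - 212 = -221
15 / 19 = 0.79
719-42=677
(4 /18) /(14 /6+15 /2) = 4 /177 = 0.02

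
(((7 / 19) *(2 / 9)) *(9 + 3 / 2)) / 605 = 49 / 34485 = 0.00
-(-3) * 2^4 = 48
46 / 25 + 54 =1396 / 25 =55.84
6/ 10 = 3/ 5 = 0.60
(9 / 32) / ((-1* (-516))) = 3 / 5504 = 0.00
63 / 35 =9 / 5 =1.80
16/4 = 4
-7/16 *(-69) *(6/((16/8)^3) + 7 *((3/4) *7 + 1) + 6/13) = 564627/416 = 1357.28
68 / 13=5.23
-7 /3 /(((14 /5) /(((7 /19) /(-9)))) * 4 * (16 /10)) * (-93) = -5425 /10944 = -0.50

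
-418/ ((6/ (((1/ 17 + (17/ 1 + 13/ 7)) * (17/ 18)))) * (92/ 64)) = -3763672/ 4347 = -865.81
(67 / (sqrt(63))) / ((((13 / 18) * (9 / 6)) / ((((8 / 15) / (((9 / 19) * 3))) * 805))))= 936928 * sqrt(7) / 1053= 2354.11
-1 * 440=-440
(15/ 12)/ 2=0.62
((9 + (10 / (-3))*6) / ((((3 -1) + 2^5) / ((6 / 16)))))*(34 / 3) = -11 / 8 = -1.38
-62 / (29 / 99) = -6138 / 29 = -211.66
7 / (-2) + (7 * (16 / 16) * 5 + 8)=79 / 2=39.50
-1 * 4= -4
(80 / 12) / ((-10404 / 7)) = -35 / 7803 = -0.00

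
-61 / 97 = -0.63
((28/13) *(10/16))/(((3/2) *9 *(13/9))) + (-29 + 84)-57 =-1.93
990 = 990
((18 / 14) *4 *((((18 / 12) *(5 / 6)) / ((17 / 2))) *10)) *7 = 900 / 17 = 52.94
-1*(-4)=4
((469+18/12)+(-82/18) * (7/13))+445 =213653/234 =913.05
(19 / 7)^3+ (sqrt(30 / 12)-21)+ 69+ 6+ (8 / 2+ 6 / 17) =sqrt(10) / 2+ 456859 / 5831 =79.93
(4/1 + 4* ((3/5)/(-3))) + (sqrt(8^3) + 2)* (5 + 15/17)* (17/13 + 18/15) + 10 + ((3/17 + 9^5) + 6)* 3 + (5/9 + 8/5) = 52160* sqrt(2)/221 + 1762357301/9945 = 177544.17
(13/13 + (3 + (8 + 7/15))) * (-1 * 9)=-112.20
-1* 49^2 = -2401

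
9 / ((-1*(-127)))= 9 / 127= 0.07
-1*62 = -62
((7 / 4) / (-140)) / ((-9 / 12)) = 1 / 60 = 0.02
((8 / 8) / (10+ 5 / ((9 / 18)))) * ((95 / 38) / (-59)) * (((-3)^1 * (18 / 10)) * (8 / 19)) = 27 / 5605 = 0.00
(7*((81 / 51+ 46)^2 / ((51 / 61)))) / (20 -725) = -279463387 / 10390995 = -26.89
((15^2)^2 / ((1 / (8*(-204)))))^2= 6826064400000000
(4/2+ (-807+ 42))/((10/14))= -5341/5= -1068.20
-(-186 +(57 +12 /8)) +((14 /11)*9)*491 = 126537 /22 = 5751.68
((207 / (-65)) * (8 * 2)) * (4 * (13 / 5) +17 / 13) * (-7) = 17643024 / 4225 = 4175.86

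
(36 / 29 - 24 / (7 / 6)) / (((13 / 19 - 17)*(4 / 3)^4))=1509759 / 4027520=0.37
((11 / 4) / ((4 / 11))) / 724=121 / 11584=0.01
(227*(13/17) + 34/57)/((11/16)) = 2700560/10659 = 253.36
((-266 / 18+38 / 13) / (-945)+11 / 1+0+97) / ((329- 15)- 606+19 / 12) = -47769628 / 128439675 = -0.37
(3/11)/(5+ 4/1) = 1/33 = 0.03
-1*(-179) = 179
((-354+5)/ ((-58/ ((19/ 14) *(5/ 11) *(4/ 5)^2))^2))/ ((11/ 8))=-16126592/ 1371229475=-0.01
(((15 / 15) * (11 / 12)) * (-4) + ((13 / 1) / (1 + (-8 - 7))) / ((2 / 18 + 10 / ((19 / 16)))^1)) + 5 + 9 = 626537 / 61278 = 10.22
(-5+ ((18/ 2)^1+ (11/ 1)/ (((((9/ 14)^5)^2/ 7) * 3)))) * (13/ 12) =72521961999383/ 31381059609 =2311.01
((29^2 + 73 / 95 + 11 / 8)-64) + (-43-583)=116389 / 760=153.14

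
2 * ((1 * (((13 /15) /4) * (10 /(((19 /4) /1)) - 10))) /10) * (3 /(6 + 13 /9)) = -351 /2546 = -0.14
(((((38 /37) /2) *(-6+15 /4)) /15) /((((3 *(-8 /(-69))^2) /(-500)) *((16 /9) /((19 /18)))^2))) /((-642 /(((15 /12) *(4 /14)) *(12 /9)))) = -453551375 /1816199168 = -0.25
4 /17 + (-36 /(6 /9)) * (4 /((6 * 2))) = -302 /17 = -17.76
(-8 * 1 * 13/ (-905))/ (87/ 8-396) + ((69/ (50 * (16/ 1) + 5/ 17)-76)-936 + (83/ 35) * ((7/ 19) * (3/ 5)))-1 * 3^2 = -18857927243849/ 18481100025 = -1020.39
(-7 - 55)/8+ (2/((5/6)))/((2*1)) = -131/20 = -6.55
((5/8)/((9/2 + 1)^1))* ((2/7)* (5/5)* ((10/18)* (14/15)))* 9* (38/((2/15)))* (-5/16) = -2375/176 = -13.49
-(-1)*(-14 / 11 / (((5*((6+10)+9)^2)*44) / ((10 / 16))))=-0.00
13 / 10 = 1.30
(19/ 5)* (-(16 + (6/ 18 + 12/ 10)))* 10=-9994/ 15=-666.27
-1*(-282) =282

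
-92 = -92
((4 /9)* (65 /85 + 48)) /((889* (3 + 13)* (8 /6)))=829 /725424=0.00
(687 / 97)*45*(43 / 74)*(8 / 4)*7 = 9305415 / 3589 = 2592.76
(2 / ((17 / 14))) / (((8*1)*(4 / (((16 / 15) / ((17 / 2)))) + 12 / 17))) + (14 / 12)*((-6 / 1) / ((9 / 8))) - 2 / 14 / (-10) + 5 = -159731 / 132930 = -1.20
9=9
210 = 210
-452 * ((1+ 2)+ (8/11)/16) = -15142/11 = -1376.55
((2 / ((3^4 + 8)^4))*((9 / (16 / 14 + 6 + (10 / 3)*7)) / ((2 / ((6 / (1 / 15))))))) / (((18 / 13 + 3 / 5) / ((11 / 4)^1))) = 405405 / 690666588928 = 0.00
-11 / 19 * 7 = -77 / 19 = -4.05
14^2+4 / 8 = 196.50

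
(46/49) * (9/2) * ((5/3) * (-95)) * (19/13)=-622725/637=-977.59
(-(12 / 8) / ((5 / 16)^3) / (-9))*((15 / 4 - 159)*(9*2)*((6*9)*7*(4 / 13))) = -2884460544 / 1625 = -1775052.64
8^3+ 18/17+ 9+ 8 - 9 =521.06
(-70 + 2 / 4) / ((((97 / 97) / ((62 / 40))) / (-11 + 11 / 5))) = 47399 / 50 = 947.98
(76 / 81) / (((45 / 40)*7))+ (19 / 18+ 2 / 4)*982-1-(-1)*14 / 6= 1529.01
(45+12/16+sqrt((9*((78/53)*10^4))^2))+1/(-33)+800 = 932556655/6996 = 133298.55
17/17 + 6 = 7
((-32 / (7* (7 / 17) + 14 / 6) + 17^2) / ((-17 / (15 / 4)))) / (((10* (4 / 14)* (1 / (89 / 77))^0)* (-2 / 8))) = 6639 / 76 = 87.36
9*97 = 873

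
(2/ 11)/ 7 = 2/ 77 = 0.03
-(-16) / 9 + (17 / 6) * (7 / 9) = 215 / 54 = 3.98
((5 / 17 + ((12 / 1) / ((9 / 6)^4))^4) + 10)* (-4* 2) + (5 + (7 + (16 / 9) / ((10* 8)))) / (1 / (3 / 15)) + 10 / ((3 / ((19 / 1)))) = -60795275497 / 225862425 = -269.17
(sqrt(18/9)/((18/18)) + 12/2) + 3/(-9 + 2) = sqrt(2) + 39/7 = 6.99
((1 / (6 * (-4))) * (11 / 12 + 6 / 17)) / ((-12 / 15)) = 1295 / 19584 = 0.07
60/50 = 6/5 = 1.20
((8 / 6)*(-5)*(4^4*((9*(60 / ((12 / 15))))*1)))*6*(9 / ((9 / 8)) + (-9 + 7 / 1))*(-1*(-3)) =-124416000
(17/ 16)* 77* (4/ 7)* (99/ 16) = 18513/ 64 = 289.27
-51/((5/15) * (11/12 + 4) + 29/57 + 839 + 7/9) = -11628/191959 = -0.06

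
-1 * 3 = -3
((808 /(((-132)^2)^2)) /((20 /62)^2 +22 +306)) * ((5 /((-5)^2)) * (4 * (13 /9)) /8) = 1261793 /1076919490563840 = 0.00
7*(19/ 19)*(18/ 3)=42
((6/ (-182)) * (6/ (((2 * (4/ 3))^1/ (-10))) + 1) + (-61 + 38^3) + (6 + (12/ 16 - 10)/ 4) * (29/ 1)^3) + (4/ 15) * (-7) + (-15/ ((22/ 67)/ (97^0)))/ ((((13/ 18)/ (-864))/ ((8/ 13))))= 557085741781/ 3123120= 178374.75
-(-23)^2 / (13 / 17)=-8993 / 13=-691.77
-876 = -876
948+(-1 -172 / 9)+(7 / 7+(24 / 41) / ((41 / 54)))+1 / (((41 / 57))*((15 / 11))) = 70401241 / 75645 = 930.68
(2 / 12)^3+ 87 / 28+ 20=34945 / 1512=23.11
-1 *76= -76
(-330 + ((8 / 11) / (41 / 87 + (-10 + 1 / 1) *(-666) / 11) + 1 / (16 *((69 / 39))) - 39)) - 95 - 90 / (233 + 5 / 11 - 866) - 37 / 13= -4053818650766617 / 8686744100944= -466.67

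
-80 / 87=-0.92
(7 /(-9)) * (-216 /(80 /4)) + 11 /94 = 4003 /470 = 8.52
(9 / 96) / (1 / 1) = 3 / 32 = 0.09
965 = 965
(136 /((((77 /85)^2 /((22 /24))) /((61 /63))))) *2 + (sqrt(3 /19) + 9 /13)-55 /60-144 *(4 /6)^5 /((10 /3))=sqrt(57) /19 + 7635396997 /26486460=288.67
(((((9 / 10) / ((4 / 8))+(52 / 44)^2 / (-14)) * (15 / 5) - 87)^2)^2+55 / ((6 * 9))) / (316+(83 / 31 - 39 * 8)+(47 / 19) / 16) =3682419753801708977232413783 / 559193510658327496875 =6585233.35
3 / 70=0.04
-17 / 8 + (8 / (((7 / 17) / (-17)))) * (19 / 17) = -20791 / 56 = -371.27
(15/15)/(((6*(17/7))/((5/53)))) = 35/5406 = 0.01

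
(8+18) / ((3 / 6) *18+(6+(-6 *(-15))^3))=26 / 729015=0.00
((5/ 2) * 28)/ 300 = 7/ 30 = 0.23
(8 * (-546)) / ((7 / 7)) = -4368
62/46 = 31/23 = 1.35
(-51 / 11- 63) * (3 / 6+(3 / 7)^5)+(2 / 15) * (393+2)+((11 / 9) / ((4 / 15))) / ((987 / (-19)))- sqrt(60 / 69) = 5562530497 / 312811884- 2 * sqrt(115) / 23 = 16.85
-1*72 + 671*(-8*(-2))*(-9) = -96696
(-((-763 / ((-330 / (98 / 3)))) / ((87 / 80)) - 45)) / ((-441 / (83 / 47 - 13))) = -71696 / 115101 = -0.62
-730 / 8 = -365 / 4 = -91.25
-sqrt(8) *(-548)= 1096 *sqrt(2)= 1549.98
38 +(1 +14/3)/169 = 19283/507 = 38.03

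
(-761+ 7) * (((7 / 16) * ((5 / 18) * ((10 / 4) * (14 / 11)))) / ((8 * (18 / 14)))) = -28.35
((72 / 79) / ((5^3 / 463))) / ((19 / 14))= 466704 / 187625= 2.49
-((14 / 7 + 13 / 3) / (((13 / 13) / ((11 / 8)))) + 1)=-233 / 24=-9.71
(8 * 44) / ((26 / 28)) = 4928 / 13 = 379.08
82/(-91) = -82/91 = -0.90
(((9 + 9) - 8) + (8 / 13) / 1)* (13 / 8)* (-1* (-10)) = 345 / 2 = 172.50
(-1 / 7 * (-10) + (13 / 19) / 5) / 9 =347 / 1995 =0.17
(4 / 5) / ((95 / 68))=272 / 475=0.57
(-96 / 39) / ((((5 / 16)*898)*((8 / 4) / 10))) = -256 / 5837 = -0.04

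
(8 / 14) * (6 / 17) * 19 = 456 / 119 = 3.83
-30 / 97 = -0.31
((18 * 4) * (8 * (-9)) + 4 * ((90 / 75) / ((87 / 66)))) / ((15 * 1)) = -250384 / 725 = -345.36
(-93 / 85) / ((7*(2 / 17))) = -93 / 70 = -1.33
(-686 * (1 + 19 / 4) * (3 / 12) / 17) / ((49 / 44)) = -1771 / 34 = -52.09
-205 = -205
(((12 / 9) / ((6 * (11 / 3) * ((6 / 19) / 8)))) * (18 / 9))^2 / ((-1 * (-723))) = 0.01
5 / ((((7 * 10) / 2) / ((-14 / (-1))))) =2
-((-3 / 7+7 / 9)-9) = 545 / 63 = 8.65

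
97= 97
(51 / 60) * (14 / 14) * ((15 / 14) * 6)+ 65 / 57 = 10541 / 1596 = 6.60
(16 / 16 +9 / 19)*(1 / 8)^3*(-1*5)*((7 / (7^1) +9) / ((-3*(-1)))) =-175 / 3648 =-0.05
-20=-20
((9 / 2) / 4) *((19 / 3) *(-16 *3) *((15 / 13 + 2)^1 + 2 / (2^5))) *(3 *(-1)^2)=-343197 / 104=-3299.97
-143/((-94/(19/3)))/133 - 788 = -1555369/1974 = -787.93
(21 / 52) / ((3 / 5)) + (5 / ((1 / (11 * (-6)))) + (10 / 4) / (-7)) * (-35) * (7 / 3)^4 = 1443604085 / 4212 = 342736.01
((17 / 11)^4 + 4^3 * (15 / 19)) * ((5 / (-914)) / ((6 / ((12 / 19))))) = -78211295 / 2415428257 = -0.03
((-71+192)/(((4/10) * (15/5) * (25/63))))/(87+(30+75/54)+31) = 1.70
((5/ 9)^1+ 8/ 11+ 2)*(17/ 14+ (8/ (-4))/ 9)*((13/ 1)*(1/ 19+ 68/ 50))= 1288625/ 21546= 59.81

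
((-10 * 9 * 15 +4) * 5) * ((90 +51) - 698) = 3748610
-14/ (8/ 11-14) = 77/ 73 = 1.05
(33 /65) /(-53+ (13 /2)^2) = -0.05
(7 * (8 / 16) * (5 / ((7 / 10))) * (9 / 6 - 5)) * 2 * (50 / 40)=-875 / 4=-218.75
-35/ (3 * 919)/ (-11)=0.00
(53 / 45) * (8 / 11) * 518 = 219632 / 495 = 443.70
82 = 82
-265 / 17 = -15.59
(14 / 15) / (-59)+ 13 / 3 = 3821 / 885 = 4.32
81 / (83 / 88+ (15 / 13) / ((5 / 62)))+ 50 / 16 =1177487 / 139576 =8.44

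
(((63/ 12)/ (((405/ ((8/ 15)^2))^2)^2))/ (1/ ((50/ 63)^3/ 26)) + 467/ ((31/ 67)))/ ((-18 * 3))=-21373100529446531881328071/ 1143487177164290757093750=-18.69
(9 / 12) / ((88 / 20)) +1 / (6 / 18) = 279 / 88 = 3.17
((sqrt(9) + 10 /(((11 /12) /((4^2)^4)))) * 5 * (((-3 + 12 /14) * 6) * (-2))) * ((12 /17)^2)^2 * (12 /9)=1644456038400 /54043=30428659.37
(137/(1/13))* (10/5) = 3562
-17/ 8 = -2.12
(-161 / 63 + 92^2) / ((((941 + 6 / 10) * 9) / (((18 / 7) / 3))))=4945 / 5778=0.86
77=77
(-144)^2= 20736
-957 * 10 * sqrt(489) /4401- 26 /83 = -3190 * sqrt(489) /1467- 26 /83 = -48.40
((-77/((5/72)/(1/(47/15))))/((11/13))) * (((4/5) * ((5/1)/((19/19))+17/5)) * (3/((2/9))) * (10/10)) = -44579808/1175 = -37940.26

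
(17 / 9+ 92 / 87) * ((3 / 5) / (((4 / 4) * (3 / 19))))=14611 / 1305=11.20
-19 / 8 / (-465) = 19 / 3720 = 0.01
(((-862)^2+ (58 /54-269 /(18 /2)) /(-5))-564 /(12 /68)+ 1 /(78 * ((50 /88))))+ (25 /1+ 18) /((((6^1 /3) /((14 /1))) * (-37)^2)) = 8887847670467 /12012975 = 739854.01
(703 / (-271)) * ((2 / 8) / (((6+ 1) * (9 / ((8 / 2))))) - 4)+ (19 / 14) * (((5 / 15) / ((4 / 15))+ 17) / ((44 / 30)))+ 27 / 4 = 33.97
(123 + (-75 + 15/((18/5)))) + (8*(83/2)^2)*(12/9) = 110537/6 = 18422.83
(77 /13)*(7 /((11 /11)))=539 /13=41.46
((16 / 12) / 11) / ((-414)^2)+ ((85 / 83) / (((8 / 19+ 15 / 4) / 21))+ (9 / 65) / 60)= 249484856894161 / 48365461673100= 5.16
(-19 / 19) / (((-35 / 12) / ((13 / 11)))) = 156 / 385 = 0.41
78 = 78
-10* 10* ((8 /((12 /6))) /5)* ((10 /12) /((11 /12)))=-800 /11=-72.73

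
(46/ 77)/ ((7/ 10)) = 460/ 539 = 0.85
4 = 4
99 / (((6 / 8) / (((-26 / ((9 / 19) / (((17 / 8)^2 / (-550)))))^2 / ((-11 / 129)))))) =-219107905627 / 696960000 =-314.38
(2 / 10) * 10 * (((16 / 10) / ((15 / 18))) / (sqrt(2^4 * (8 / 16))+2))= 0.80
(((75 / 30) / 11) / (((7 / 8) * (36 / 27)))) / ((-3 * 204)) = -5 / 15708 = -0.00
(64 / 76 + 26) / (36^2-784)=255 / 4864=0.05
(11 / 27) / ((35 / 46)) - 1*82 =-76984 / 945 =-81.46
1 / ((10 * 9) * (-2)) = -1 / 180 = -0.01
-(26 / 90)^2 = -0.08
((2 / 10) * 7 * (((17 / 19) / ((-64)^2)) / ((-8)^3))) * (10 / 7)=-17 / 19922944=-0.00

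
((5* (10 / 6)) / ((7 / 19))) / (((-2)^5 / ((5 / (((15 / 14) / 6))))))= -475 / 24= -19.79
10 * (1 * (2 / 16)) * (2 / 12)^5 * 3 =0.00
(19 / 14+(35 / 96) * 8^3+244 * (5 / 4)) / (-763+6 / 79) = -1635853 / 2531382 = -0.65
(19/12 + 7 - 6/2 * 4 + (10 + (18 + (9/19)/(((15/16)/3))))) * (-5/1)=-29753/228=-130.50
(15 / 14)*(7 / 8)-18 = -273 / 16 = -17.06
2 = 2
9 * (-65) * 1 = -585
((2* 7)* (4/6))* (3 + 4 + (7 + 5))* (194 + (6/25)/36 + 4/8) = 7760816/225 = 34492.52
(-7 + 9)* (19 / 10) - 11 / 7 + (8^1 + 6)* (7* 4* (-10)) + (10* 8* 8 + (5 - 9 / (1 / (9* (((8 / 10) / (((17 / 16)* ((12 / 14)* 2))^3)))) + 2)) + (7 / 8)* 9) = -228134162341 / 69807080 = -3268.07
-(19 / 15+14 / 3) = -5.93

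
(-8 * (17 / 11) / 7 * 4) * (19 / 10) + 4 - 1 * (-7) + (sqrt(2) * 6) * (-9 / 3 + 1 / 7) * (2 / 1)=-240 * sqrt(2) / 7 - 933 / 385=-50.91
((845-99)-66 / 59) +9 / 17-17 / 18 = 13440595 / 18054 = 744.47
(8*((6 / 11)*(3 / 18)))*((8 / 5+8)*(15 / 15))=384 / 55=6.98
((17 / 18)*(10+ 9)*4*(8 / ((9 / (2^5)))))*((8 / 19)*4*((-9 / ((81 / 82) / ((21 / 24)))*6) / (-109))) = 1509.00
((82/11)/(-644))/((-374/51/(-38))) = -2337/38962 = -0.06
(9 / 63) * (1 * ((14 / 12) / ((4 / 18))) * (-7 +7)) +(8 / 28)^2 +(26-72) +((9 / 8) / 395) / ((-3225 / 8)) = -955406397 / 20806625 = -45.92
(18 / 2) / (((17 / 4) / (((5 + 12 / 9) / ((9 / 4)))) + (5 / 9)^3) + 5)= 1994544 / 1480691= 1.35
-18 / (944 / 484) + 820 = 95671 / 118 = 810.77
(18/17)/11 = 18/187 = 0.10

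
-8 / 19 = -0.42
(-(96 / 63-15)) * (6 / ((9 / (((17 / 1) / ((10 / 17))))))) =81787 / 315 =259.64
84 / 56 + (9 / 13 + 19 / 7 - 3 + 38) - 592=-100481 / 182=-552.09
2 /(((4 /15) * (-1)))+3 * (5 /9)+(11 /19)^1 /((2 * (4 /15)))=-2165 /456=-4.75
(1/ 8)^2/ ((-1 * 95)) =-1/ 6080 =-0.00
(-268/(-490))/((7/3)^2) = 1206/12005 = 0.10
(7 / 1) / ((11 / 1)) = 0.64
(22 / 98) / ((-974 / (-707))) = 1111 / 6818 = 0.16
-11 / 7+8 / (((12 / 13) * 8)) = -41 / 84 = -0.49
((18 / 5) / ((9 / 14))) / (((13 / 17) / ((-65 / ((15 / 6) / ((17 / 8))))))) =-2023 / 5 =-404.60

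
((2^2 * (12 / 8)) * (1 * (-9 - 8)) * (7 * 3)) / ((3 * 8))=-357 / 4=-89.25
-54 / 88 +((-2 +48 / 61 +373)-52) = 856661 / 2684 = 319.17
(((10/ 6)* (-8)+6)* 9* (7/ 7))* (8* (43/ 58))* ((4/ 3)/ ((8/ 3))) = -5676/ 29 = -195.72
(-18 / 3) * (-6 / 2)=18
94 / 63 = 1.49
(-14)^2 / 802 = 98 / 401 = 0.24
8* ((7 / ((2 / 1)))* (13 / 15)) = 364 / 15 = 24.27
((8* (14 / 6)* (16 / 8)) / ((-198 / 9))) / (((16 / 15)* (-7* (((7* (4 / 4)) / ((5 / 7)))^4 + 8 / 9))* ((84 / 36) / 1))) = 84375 / 7990784186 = 0.00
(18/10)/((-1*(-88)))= 9/440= 0.02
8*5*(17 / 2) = 340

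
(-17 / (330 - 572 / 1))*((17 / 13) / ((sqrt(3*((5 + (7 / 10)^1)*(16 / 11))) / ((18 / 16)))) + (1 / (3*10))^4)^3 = 18698350236437299 / 825925212684000000000000 + 35319106003809083*sqrt(2090) / 895488735398400000000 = 0.00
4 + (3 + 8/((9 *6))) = 193/27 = 7.15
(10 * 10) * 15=1500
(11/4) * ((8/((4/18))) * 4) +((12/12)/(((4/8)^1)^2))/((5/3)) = 1992/5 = 398.40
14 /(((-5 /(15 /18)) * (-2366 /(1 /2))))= 1 /2028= 0.00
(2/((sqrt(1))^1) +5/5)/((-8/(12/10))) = -9/20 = -0.45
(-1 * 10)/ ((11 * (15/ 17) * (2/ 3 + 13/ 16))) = -544/ 781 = -0.70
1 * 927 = 927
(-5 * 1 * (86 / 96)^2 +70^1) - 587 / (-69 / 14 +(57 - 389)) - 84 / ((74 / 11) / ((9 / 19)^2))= 9425164434523 / 145163448576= 64.93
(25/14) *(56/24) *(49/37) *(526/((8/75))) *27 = 217468125/296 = 734689.61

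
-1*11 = -11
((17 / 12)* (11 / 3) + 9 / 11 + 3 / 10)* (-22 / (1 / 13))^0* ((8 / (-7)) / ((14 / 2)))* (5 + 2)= -24998 / 3465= -7.21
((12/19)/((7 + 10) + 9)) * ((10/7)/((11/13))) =60/1463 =0.04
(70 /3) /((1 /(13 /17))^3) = 153790 /14739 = 10.43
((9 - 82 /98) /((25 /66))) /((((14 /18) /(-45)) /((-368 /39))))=52462080 /4459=11765.44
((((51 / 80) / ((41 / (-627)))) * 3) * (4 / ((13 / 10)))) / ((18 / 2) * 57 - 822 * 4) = 31977 / 986050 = 0.03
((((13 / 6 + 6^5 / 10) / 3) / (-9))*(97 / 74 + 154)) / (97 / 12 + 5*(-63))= 29872861 / 2044065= 14.61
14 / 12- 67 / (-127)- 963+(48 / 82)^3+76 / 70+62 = -1650670328129 / 1838123070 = -898.02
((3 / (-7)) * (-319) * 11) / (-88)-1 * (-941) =51739 / 56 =923.91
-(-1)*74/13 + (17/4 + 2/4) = 543/52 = 10.44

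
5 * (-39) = -195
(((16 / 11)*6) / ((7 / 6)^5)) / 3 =248832 / 184877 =1.35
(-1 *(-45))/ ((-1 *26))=-45/ 26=-1.73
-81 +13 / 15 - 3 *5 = -1427 / 15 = -95.13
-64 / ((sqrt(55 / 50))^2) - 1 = -651 / 11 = -59.18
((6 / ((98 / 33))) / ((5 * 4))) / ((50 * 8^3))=99 / 25088000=0.00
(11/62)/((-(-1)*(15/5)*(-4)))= -11/744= -0.01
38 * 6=228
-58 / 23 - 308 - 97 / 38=-273627 / 874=-313.07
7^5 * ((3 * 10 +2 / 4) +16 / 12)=3210137 / 6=535022.83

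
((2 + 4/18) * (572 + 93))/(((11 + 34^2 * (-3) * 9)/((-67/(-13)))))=-891100/3650517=-0.24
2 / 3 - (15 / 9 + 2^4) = -17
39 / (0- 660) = -13 / 220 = -0.06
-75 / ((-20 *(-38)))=-15 / 152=-0.10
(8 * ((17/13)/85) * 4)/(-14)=-16/455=-0.04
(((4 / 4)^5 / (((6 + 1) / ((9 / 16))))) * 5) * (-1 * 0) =0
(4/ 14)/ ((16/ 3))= 3/ 56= 0.05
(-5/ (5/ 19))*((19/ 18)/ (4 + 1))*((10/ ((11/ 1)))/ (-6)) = 361/ 594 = 0.61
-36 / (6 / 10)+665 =605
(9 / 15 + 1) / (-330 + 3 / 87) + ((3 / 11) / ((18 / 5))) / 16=-5767 / 50524320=-0.00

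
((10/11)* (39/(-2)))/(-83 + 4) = 195/869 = 0.22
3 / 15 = 1 / 5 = 0.20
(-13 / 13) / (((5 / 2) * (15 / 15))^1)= -2 / 5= -0.40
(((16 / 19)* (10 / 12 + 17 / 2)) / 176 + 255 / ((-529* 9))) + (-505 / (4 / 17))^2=24445775047427 / 5306928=4606389.05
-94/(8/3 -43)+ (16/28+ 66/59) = 200924/49973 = 4.02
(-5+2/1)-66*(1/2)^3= -45/4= -11.25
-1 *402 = -402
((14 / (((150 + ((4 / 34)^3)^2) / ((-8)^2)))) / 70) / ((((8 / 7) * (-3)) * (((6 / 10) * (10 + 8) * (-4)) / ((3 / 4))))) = 168962983 / 391028624712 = 0.00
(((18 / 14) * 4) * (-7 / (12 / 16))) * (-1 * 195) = 9360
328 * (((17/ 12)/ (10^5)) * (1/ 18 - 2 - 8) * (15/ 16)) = -124763/ 2880000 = -0.04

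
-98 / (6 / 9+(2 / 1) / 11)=-231 / 2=-115.50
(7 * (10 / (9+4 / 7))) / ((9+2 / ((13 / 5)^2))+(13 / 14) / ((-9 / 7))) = 1490580 / 1747427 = 0.85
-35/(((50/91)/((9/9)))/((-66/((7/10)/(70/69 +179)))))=24866842/23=1081167.04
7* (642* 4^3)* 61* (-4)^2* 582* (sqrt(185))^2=30224391966720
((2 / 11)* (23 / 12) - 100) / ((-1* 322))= 6577 / 21252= 0.31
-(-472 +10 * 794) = -7468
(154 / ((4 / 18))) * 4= 2772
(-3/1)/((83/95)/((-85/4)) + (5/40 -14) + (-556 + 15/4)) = 193800/36574331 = 0.01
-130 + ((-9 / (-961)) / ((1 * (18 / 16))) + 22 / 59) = -7349256 / 56699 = -129.62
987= 987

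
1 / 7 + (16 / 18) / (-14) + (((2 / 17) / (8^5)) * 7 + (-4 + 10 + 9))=264602041 / 17547264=15.08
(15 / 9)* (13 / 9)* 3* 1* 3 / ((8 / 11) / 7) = 5005 / 24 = 208.54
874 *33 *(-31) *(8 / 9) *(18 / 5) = -14305632 / 5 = -2861126.40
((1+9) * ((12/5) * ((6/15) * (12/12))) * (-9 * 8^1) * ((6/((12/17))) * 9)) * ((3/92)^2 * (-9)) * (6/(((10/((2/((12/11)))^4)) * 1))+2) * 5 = 234983673/10580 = 22210.18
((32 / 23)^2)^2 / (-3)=-1048576 / 839523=-1.25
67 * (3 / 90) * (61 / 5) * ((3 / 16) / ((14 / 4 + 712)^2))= 4087 / 409552200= 0.00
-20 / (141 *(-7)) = 20 / 987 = 0.02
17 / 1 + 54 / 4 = 61 / 2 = 30.50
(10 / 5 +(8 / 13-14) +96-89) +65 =788 / 13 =60.62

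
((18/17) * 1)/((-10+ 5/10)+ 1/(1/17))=12/85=0.14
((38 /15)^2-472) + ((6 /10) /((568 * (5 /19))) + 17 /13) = -154267807 /332280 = -464.27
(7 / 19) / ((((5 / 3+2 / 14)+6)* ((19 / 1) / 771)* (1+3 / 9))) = 340011 / 236816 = 1.44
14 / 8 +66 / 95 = 929 / 380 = 2.44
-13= -13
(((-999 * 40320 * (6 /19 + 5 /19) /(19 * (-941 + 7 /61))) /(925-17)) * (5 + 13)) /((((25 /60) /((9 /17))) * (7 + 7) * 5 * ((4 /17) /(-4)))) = -93824609472 /11758165295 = -7.98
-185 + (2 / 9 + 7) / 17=-28240 / 153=-184.58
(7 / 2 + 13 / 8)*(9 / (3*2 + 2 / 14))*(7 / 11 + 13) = 193725 / 1892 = 102.39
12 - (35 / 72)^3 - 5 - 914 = -338578811 / 373248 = -907.11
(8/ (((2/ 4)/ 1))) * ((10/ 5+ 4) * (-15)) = -1440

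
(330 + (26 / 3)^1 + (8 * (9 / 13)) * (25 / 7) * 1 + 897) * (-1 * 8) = -2741896 / 273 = -10043.58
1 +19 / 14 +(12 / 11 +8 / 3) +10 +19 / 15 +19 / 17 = 726457 / 39270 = 18.50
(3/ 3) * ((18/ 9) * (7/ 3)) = 14/ 3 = 4.67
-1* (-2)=2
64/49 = 1.31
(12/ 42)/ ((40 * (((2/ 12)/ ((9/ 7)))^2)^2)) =2125764/ 84035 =25.30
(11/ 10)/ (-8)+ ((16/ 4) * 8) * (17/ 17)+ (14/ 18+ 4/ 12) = 23741/ 720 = 32.97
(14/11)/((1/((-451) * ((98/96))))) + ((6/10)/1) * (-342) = -94939/120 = -791.16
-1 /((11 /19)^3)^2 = -47045881 /1771561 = -26.56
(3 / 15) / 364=0.00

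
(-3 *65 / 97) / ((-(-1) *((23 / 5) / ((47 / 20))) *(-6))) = 3055 / 17848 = 0.17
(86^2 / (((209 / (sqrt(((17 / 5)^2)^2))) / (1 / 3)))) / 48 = 534361 / 188100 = 2.84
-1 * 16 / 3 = -16 / 3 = -5.33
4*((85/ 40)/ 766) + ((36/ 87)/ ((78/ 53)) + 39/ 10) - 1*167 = -470159437/ 2887820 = -162.81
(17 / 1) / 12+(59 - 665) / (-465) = 5059 / 1860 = 2.72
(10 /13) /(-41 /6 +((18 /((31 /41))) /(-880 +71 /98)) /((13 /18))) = -53424780 /477193793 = -0.11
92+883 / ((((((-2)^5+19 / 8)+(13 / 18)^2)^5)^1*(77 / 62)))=16899415904642740742349988 / 183689371300481543289023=92.00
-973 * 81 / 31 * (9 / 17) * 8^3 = -363170304 / 527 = -689127.71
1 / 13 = 0.08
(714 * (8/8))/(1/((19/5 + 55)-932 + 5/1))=-3099474/5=-619894.80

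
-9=-9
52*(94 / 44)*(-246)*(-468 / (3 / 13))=609641136 / 11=55421921.45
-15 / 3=-5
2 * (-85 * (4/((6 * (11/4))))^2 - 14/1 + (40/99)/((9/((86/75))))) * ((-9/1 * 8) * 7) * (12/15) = 1247698816/81675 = 15276.39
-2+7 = 5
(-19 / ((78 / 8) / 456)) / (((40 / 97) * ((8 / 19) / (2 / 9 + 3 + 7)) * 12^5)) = -15302429 / 72783360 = -0.21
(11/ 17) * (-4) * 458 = -20152/ 17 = -1185.41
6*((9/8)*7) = 189/4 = 47.25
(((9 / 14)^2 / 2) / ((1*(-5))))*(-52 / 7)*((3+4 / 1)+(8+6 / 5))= 85293 / 17150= 4.97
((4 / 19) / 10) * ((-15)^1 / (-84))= 1 / 266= 0.00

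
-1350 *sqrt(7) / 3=-450 *sqrt(7)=-1190.59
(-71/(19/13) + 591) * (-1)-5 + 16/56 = -72769/133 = -547.14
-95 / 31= -3.06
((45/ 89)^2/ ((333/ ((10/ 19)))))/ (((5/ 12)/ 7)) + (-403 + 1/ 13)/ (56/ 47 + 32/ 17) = -11651856433803/ 88894943332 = -131.07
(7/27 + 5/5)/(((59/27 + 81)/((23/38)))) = 391/42674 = 0.01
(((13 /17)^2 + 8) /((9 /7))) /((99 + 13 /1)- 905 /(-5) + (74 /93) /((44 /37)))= 0.02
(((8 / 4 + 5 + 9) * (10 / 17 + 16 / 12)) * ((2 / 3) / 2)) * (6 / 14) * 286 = 64064 / 51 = 1256.16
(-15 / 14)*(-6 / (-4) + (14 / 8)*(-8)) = 13.39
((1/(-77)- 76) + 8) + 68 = -1/77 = -0.01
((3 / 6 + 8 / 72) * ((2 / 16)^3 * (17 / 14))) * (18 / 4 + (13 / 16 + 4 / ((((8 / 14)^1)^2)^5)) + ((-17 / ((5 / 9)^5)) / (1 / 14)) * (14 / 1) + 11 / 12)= -89.68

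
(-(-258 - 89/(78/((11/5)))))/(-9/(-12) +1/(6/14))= 203198/2405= 84.49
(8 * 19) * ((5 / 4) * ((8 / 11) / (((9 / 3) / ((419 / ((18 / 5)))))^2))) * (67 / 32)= 27936144125 / 64152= 435468.02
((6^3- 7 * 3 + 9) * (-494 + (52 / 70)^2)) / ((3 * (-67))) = 613496 / 1225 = 500.81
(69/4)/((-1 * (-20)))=69/80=0.86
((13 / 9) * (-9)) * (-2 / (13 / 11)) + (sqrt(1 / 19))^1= 22.23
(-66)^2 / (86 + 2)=99 / 2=49.50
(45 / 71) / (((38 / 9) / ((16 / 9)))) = 360 / 1349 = 0.27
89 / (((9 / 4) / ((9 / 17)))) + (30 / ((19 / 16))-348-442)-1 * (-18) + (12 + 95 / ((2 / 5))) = -307687 / 646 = -476.30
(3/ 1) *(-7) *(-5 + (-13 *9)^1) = 2562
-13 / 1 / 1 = -13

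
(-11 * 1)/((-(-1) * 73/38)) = -418/73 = -5.73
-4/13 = -0.31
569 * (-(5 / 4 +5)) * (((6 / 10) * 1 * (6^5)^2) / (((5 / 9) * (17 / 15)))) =-3483531982080 / 17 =-204913646004.71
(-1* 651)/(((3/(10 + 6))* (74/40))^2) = -22220800/4107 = -5410.47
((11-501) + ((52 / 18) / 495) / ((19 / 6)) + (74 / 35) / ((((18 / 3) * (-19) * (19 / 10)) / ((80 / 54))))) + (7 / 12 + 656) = 7500869197 / 45031140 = 166.57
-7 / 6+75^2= 5623.83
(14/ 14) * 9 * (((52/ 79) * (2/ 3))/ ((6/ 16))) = 832/ 79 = 10.53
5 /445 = 1 /89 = 0.01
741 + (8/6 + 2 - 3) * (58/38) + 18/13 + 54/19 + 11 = 560741/741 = 756.74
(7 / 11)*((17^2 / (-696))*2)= -2023 / 3828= -0.53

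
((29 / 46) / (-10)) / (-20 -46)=29 / 30360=0.00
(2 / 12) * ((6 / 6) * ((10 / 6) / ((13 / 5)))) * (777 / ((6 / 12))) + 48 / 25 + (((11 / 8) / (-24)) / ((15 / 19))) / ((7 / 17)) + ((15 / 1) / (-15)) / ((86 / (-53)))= 168.39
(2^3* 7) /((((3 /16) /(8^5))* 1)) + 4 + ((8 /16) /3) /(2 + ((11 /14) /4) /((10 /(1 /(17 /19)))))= 188384446540 /19249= 9786713.42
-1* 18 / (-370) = 0.05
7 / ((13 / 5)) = 35 / 13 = 2.69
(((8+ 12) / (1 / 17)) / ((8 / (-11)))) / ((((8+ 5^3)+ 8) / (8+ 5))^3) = -2054195 / 5606442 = -0.37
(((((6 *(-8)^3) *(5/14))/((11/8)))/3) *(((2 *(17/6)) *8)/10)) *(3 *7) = -25320.73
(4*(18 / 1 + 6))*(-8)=-768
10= 10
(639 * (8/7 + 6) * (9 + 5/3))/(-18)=-56800/21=-2704.76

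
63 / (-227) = -63 / 227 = -0.28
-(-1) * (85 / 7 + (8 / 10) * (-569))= -15507 / 35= -443.06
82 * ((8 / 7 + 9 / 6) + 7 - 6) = 298.71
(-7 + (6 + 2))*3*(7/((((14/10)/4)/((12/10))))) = 72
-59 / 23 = -2.57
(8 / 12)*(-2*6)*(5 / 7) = -40 / 7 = -5.71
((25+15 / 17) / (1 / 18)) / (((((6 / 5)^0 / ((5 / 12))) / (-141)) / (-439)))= 204266700 / 17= 12015688.24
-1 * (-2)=2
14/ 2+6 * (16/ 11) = 15.73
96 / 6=16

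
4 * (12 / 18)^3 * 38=1216 / 27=45.04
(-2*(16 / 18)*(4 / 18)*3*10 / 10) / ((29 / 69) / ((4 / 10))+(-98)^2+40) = -1472 / 11979153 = -0.00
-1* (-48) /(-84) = -0.57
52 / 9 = 5.78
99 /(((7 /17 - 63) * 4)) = -1683 /4256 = -0.40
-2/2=-1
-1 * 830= -830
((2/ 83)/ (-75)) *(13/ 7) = -26/ 43575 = -0.00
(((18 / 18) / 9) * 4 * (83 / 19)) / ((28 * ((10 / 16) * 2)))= 332 / 5985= 0.06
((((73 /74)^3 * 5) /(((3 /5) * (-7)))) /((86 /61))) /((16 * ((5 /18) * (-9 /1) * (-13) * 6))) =-118650185 /456664755456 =-0.00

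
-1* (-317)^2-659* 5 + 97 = -103687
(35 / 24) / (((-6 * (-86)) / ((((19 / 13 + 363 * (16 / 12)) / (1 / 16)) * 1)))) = 220885 / 10062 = 21.95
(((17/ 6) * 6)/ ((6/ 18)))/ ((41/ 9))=459/ 41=11.20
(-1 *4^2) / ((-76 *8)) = 1 / 38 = 0.03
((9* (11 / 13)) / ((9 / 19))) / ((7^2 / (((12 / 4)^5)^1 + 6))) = 52041 / 637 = 81.70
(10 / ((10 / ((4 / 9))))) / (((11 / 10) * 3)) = 40 / 297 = 0.13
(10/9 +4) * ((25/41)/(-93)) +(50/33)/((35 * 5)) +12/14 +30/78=41802295/34351317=1.22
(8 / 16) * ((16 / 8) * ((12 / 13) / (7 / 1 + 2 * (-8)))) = -4 / 39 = -0.10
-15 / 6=-5 / 2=-2.50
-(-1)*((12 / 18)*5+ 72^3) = 373251.33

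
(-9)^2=81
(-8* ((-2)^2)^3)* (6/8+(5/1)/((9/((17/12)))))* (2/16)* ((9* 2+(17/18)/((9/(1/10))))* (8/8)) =-19373528/10935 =-1771.70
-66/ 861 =-0.08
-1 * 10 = -10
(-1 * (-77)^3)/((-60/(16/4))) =-456533/15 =-30435.53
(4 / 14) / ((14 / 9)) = 9 / 49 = 0.18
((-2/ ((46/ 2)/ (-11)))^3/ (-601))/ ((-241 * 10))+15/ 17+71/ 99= 23720303776912/ 14829589961505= 1.60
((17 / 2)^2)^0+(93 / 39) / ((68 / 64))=717 / 221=3.24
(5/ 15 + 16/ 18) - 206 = -1843/ 9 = -204.78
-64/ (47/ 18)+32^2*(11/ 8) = 65024/ 47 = 1383.49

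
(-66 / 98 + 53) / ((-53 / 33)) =-84612 / 2597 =-32.58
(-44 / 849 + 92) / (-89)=-78064 / 75561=-1.03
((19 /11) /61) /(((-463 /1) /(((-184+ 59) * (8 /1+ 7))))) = 35625 /310673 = 0.11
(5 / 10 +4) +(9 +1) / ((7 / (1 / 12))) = 97 / 21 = 4.62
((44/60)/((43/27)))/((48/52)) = 0.50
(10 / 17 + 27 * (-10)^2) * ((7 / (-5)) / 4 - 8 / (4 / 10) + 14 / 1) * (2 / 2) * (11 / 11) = -583057 / 34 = -17148.74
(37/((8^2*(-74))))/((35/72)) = -0.02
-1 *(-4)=4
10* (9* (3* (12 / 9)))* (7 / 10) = 252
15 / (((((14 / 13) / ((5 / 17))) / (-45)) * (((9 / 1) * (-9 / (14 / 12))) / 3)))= 1625 / 204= 7.97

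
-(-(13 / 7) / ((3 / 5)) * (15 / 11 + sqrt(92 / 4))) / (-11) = -1.73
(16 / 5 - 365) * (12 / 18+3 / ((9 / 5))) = -4221 / 5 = -844.20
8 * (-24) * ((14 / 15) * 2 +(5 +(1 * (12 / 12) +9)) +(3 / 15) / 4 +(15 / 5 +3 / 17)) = -65584 / 17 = -3857.88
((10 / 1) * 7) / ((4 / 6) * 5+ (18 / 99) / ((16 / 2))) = 9240 / 443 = 20.86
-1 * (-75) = 75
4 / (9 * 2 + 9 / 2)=8 / 45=0.18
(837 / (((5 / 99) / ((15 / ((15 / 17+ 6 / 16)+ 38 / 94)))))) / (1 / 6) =9533885328 / 10621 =897644.79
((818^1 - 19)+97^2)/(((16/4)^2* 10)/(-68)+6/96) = -2776576/623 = -4456.78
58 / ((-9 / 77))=-4466 / 9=-496.22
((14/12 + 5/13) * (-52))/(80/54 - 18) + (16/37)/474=9551225/1955487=4.88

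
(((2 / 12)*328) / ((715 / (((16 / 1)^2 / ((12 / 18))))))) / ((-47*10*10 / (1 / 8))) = -656 / 840125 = -0.00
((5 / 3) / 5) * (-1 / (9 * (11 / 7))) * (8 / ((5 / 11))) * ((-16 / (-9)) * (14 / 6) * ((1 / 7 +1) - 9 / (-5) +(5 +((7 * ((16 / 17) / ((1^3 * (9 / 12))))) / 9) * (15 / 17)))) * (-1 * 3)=718124288 / 15801075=45.45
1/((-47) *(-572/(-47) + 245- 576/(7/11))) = 7/213183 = 0.00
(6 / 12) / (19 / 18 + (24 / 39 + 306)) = 117 / 71995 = 0.00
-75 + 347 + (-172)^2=29856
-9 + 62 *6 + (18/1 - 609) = -228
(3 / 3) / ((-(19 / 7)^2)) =-0.14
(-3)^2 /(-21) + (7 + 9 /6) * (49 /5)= 5801 /70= 82.87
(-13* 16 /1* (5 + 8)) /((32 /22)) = -1859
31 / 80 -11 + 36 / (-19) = -19011 / 1520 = -12.51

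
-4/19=-0.21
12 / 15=4 / 5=0.80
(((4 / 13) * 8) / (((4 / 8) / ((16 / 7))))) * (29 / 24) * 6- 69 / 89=654457 / 8099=80.81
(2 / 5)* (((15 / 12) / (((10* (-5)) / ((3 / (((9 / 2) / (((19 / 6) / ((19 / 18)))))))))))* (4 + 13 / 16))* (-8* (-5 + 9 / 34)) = -12397 / 3400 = -3.65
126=126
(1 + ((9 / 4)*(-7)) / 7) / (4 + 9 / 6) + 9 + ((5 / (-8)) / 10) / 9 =13885 / 1584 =8.77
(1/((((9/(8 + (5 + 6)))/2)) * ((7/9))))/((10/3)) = 57/35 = 1.63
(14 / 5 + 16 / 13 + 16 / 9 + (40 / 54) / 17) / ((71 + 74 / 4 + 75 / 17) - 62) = 349196 / 1904175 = 0.18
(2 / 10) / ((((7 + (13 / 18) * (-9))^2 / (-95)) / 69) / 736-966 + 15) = -3859584 / 18352321921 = -0.00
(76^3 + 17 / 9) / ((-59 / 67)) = -264703667 / 531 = -498500.31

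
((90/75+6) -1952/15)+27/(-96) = -59143/480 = -123.21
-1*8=-8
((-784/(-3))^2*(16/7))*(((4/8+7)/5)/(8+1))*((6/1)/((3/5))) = 260171.85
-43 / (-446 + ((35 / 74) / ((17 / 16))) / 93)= 2515371 / 26089382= 0.10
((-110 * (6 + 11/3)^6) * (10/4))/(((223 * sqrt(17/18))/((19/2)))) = -3107951852225 * sqrt(34)/1842426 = -9836117.02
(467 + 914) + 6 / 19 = 26245 / 19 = 1381.32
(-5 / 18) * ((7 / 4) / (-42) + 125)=-14995 / 432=-34.71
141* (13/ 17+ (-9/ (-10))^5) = 324840453/ 1700000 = 191.08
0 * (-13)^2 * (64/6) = 0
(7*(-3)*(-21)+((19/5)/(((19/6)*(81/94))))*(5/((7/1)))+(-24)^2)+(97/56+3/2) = 220585/216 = 1021.23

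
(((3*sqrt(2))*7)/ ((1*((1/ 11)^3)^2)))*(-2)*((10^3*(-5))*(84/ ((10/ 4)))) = 12500134416000*sqrt(2) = 17677859622593.89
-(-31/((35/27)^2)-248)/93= 10529/3675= 2.87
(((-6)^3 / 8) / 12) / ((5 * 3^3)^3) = -1 / 1093500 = -0.00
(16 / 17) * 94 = 1504 / 17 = 88.47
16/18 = 8/9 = 0.89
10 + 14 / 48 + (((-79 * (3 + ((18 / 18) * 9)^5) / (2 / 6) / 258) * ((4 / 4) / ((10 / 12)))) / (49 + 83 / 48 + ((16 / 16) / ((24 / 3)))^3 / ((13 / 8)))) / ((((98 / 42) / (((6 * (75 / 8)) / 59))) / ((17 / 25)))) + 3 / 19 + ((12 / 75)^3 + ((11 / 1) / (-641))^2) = -325452841081110596376821 / 940446281756695875000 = -346.06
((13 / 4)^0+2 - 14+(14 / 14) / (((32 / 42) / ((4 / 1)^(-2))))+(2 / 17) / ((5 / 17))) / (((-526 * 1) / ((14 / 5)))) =0.06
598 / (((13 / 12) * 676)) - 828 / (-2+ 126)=-30705 / 5239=-5.86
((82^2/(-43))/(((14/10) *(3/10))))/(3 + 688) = -336200/623973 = -0.54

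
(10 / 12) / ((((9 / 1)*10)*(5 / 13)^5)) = 371293 / 337500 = 1.10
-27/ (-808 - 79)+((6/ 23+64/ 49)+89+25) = 115556857/ 999649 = 115.60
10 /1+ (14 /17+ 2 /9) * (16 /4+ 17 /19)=14650 /969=15.12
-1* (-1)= 1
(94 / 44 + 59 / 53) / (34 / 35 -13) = -315 / 1166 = -0.27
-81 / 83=-0.98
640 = 640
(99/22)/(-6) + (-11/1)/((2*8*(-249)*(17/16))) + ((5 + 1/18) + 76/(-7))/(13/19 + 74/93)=-482229091/103313420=-4.67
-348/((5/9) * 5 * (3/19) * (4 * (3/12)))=-19836/25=-793.44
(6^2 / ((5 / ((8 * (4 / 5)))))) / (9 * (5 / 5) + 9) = 64 / 25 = 2.56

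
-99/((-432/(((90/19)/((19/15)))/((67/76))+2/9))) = 281303/274968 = 1.02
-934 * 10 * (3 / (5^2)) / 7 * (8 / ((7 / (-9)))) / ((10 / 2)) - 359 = -36287 / 1225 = -29.62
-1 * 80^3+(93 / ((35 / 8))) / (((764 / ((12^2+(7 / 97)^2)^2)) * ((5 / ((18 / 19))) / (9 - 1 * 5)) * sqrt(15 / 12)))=-512000+1966884061032864 * sqrt(5) / 11244546626215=-511608.87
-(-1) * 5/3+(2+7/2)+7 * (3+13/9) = 689/18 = 38.28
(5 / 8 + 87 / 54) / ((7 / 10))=115 / 36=3.19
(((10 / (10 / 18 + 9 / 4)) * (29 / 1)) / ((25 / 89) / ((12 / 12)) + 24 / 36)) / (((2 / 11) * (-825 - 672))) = -464580 / 1159177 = -0.40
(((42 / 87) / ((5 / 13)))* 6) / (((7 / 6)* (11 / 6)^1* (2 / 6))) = 16848 / 1595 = 10.56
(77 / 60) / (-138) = -77 / 8280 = -0.01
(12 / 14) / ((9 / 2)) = 4 / 21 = 0.19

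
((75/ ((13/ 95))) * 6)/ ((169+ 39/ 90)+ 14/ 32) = 10260000/ 529997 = 19.36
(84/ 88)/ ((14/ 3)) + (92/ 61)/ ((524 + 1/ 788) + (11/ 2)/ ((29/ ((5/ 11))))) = 6667574299/ 32144783748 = 0.21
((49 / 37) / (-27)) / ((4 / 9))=-49 / 444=-0.11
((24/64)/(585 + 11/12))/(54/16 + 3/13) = 0.00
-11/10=-1.10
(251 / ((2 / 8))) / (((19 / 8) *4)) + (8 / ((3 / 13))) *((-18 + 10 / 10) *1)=-27568 / 57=-483.65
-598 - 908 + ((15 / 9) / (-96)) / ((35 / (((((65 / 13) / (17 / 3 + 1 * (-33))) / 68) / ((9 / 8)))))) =-6348476731 / 4215456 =-1506.00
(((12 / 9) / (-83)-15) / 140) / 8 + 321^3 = 9224279775941 / 278880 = 33076160.99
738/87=246/29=8.48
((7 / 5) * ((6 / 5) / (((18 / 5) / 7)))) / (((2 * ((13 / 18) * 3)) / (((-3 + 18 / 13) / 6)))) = -0.20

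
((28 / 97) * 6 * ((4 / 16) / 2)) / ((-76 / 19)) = -21 / 388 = -0.05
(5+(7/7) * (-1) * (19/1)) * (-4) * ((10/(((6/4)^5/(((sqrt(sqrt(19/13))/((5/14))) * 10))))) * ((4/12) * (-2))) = -1003520 * 13^(3/4) * 19^(1/4)/9477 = -1513.56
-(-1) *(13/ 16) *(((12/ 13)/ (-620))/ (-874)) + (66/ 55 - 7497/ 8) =-2028636153/ 2167520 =-935.92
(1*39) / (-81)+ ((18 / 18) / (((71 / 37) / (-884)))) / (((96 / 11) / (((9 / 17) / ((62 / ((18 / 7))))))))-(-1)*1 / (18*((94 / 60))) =-251048429 / 156411864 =-1.61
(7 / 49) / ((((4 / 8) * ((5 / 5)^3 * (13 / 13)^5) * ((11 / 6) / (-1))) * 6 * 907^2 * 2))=-1 / 63343973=-0.00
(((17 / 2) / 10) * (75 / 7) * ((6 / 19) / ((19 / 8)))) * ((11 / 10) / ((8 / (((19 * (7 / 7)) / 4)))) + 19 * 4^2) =112149 / 304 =368.91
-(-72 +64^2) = -4024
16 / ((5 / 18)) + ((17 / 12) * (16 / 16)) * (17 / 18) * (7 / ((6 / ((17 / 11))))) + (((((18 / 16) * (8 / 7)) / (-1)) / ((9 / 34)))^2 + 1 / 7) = 292505107 / 3492720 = 83.75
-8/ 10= -4/ 5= -0.80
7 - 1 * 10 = -3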